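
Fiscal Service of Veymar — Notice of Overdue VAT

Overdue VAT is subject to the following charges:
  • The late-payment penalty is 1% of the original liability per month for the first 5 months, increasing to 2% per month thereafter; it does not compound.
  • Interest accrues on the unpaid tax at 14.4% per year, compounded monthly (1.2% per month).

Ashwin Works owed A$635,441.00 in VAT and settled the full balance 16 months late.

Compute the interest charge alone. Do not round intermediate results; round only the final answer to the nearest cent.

Interest: A$635,441.00 × ((1 + 0.012)^16 − 1) = A$635,441.00 × 0.2102865… = A$133,624.6834…

A$133,624.68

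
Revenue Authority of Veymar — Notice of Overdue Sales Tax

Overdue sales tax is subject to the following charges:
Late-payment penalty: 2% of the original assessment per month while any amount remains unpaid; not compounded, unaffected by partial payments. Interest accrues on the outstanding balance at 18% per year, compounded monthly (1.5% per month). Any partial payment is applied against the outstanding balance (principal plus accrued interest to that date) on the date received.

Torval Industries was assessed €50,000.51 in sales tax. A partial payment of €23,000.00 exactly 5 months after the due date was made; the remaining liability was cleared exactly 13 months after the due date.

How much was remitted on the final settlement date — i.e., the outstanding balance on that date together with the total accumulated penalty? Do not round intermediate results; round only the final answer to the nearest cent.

Balance at month 5: €50,000.5100 × (1 + 0.015)^5 = €53,864.7496…
After €23,000.00 payment: €53,864.7496… − €23,000.00 = €30,864.7496…
Balance at month 13: €30,864.7496… × (1 + 0.015)^8 = €34,768.9116…
Penalty: 13 × 2% × €50,000.51 = €13,000.13…
Final settlement = outstanding balance + penalty = €34,768.9116… + €13,000.13… = €47,769.04

€47,769.04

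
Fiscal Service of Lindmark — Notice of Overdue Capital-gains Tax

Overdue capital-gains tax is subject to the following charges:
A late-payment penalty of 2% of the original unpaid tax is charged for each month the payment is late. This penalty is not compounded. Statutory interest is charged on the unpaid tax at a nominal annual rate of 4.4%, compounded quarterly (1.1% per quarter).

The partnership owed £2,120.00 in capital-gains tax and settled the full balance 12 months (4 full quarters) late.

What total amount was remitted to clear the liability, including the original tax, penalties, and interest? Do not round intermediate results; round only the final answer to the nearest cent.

£2,723.63

Late-payment penalty = 2% × £2,120.00 × 12 mo = £508.80
Interest: £2,120.00 × ((1 + 0.011)^4 − 1) = £2,120.00 × 0.0447313… = £94.8304…
Total = £2,120.00 + £508.8000 + £94.8304… = £2,723.63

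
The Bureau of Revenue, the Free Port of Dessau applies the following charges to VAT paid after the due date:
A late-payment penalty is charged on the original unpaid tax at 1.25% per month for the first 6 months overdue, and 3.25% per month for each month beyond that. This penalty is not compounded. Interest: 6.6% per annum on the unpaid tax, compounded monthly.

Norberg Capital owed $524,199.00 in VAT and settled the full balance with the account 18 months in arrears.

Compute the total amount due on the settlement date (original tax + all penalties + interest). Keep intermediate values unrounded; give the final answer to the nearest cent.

$822,346.02

Penalty, months 1–6: 6 × 1.25% × $524,199.00 = $39,314.93…
Penalty, months 7–18: 12 × 3.25% × $524,199.00 = $204,437.61
Interest (6.6%/yr ÷ 12 = 0.55%/month): $524,199.00 × ((1 + 0.0055)^18 − 1) = $54,394.4820…
Total = $524,199.00 + $243,752.5350 + $54,394.4820… = $822,346.02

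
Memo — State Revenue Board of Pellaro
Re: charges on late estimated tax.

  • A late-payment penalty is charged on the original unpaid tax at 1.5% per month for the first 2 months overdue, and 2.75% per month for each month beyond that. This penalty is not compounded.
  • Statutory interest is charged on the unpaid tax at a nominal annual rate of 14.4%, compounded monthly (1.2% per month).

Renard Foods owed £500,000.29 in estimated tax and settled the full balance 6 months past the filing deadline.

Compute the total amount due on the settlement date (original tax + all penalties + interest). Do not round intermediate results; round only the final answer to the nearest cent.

£607,097.79

Penalty, months 1–2: 2 × 1.5% × £500,000.29 = £15,000.01…
Penalty, months 3–6: 4 × 2.75% × £500,000.29 = £55,000.03…
Interest: £500,000.29 × ((1 + 0.012)^6 − 1) = £500,000.29 × 0.0741949… = £37,097.4578…
Total = £500,000.29 + £70,000.0406 + £37,097.4578… = £607,097.79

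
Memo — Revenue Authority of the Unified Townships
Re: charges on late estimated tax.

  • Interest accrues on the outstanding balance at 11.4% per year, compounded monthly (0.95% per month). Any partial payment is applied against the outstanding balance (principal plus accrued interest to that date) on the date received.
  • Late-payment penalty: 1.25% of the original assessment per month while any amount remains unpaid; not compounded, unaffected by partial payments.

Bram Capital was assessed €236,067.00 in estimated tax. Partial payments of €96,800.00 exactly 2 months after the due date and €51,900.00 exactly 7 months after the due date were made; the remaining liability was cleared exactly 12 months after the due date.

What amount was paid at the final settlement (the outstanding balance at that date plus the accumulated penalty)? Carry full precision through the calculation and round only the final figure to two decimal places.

€139,028.52

Balance at month 2: €236,067.0000 × (1 + 0.0095)^2 = €240,573.5780…
After €96,800.00 payment: €240,573.5780… − €96,800.00 = €143,773.5780…
Balance at month 7: €143,773.5780… × (1 + 0.0095)^5 = €150,733.8172…
After €51,900.00 payment: €150,733.8172… − €51,900.00 = €98,833.8172…
Balance at month 12: €98,833.8172… × (1 + 0.0095)^5 = €103,618.4724…
Penalty: 12 × 1.25% × €236,067.00 = €35,410.05
Final settlement = outstanding balance + penalty = €103,618.4724… + €35,410.05 = €139,028.52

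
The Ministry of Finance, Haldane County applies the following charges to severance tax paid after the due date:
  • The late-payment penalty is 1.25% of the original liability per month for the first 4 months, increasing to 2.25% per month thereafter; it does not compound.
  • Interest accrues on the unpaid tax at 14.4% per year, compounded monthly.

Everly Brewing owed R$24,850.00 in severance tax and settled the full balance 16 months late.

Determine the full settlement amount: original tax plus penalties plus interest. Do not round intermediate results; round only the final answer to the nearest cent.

Penalty, months 1–4: 4 × 1.25% × R$24,850.00 = R$1,242.50
Penalty, months 5–16: 12 × 2.25% × R$24,850.00 = R$6,709.50
Interest (14.4%/yr ÷ 12 = 1.2%/month): R$24,850.00 × ((1 + 0.012)^16 − 1) = R$5,225.6203…
Total = R$24,850.00 + R$7,952.0000 + R$5,225.6203… = R$38,027.62

R$38,027.62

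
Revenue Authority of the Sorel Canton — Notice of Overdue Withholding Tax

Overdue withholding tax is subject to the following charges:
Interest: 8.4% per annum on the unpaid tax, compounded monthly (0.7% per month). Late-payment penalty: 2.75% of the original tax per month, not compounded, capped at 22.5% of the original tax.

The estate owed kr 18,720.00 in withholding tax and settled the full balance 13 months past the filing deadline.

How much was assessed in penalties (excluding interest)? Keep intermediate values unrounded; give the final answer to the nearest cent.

Penalty (uncapped): 13 × 2.75% × kr 18,720.00 = kr 6,692.40; cap = 22.5% × kr 18,720.00 = kr 4,212.00 → penalty = kr 4,212.00

kr 4,212.00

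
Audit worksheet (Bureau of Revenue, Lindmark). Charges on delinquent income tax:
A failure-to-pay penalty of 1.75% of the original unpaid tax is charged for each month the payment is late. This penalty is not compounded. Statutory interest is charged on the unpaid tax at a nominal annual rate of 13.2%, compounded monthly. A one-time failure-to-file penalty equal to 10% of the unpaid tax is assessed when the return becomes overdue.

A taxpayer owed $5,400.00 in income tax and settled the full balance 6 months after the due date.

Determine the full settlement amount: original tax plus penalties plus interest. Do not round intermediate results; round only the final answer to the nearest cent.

Failure-to-file penalty: 10% × $5,400.00 = $540.00
Failure-to-pay penalty: 6 × 1.75% × $5,400.00 = $567.00
Interest (13.2%/yr ÷ 12 = 1.1%/month): $5,400.00 × ((1 + 0.011)^6 − 1) = $366.3459…
Total = $5,400.00 + $1,107.0000 + $366.3459… = $6,873.35

$6,873.35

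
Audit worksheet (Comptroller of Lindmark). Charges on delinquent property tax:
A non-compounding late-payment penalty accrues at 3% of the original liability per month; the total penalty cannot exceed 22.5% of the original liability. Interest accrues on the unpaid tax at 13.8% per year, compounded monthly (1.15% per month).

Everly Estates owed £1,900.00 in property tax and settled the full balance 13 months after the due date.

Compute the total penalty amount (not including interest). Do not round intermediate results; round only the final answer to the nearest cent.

£427.50

Penalty (uncapped): 13 × 3% × £1,900.00 = £741.00; cap = 22.5% × £1,900.00 = £427.50 → penalty = £427.50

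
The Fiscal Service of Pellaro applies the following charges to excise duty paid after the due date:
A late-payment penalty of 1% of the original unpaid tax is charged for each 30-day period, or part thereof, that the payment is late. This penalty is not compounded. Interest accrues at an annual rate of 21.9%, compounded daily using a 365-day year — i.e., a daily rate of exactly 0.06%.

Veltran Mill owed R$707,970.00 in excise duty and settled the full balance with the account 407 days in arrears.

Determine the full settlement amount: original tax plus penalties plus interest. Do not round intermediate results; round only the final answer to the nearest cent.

R$1,002,843.85

Penalty periods: ⌈407/30⌉ = 14; penalty = 14 × 1% × R$707,970.00 = R$99,115.80
Interest: R$707,970.00 × ((1 + 0.0006)^407 − 1) = R$707,970.00 × 0.27650614… = R$195,758.0534…
Total = R$707,970.00 + R$99,115.8000 + R$195,758.0534… = R$1,002,843.85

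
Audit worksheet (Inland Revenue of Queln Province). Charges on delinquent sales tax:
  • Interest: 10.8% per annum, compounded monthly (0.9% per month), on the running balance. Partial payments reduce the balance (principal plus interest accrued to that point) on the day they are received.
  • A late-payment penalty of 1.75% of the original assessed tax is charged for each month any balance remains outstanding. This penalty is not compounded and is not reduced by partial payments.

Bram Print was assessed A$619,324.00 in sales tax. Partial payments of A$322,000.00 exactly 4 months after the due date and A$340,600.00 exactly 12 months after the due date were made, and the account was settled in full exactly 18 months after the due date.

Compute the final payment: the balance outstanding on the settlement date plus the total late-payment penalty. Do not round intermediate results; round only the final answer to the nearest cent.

Balance at month 4: A$619,324.0000 × (1 + 0.009)^4 = A$641,922.4655…
After A$322,000.00 payment: A$641,922.4655… − A$322,000.00 = A$319,922.4655…
Balance at month 12: A$319,922.4655… × (1 + 0.009)^8 = A$343,695.6757…
After A$340,600.00 payment: A$343,695.6757… − A$340,600.00 = A$3,095.6757…
Balance at month 18: A$3,095.6757… × (1 + 0.009)^6 = A$3,266.6488…
Penalty: 18 × 1.75% × A$619,324.00 = A$195,087.06
Final settlement = outstanding balance + penalty = A$3,266.6488… + A$195,087.06 = A$198,353.71

A$198,353.71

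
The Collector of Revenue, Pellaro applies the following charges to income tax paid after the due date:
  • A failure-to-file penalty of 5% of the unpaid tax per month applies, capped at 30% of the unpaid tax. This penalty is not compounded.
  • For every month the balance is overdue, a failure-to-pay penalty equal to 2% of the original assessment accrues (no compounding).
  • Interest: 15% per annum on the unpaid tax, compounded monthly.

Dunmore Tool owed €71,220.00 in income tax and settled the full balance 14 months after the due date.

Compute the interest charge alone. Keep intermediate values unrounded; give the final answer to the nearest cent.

Interest (15%/yr ÷ 12 = 1.25%/month): €71,220.00 × ((1 + 0.0125)^14 − 1) = €13,528.5772…

€13,528.58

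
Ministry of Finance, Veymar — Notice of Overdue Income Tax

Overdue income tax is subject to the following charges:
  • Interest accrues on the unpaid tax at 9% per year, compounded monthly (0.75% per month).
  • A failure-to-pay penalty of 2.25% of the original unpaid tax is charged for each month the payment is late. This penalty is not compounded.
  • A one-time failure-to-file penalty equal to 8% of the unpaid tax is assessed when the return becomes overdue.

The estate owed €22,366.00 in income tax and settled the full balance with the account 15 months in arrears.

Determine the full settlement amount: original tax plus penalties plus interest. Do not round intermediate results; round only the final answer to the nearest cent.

€34,356.47

Failure-to-file penalty: 8% × €22,366.00 = €1,789.28
Failure-to-pay penalty: 15 × 2.25% × €22,366.00 = €7,548.53…
Interest: €22,366.00 × ((1 + 0.0075)^15 − 1) = €22,366.00 × 0.1186026… = €2,652.6656…
Total = €22,366.00 + €9,337.8050 + €2,652.6656… = €34,356.47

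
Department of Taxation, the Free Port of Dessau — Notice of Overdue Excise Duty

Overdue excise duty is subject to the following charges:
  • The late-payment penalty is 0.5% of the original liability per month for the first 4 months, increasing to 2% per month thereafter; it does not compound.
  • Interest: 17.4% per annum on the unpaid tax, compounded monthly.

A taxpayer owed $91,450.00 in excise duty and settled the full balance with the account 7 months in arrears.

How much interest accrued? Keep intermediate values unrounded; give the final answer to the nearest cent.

Interest (17.4%/yr ÷ 12 = 1.45%/month): $91,450.00 × ((1 + 0.0145)^7 − 1) = $9,695.8502…

$9,695.85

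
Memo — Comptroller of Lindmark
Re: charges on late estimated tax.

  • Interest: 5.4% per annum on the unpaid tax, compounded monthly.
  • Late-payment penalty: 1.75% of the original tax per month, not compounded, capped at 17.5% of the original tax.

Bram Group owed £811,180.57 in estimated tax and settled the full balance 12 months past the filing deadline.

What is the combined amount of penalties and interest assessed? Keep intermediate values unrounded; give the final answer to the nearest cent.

Penalty (uncapped): 12 × 1.75% × £811,180.57 = £170,347.92…; cap = 17.5% × £811,180.57 = £141,956.60… → penalty = £141,956.60…
Interest (5.4%/yr ÷ 12 = 0.45%/month): £811,180.57 × ((1 + 0.0045)^12 − 1) = £44,904.3216…
Penalties + interest = £141,956.5998… + £44,904.3216… = £186,860.92

£186,860.92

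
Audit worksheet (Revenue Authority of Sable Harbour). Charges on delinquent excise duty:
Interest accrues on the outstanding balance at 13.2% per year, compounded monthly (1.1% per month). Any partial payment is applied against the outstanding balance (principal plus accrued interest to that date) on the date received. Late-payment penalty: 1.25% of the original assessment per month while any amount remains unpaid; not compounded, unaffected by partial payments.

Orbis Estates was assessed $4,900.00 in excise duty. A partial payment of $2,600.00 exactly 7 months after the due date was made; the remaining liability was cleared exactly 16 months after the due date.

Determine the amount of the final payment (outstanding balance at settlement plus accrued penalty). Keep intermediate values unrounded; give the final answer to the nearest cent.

Balance at month 7: $4,900.0000 × (1 + 0.011)^7 = $5,289.9817…
After $2,600.00 payment: $5,289.9817… − $2,600.00 = $2,689.9817…
Balance at month 16: $2,689.9817… × (1 + 0.011)^9 = $2,968.3132…
Penalty: 16 × 1.25% × $4,900.00 = $980.00
Final settlement = outstanding balance + penalty = $2,968.3132… + $980.00 = $3,948.31

$3,948.31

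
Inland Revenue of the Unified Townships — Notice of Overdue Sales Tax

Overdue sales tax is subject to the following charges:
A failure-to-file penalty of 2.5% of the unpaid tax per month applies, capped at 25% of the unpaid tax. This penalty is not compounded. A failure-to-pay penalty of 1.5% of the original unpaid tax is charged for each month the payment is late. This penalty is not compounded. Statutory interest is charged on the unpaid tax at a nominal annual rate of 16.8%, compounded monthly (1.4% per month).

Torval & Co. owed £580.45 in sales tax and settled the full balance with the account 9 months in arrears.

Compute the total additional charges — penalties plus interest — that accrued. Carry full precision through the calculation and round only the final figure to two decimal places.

£286.33

Failure-to-file: 9 × 2.5% × £580.45 = £130.60… (under the 25% cap)
Failure-to-pay penalty: 9 × 1.5% × £580.45 = £78.36…
Interest: £580.45 × ((1 + 0.014)^9 − 1) = £580.45 × 0.1332914… = £77.3690…
Penalties + interest = £208.9620 + £77.3690… = £286.33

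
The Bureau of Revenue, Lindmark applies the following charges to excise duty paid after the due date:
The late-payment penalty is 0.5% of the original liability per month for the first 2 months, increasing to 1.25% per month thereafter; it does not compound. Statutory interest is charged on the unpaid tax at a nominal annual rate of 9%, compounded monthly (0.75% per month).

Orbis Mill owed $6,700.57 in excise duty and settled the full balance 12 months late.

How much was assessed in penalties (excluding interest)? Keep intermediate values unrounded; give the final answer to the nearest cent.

$904.58

Penalty, months 1–2: 2 × 0.5% × $6,700.57 = $67.01…
Penalty, months 3–12: 10 × 1.25% × $6,700.57 = $837.57…
Total penalty = $67.01… + $837.57… = $904.58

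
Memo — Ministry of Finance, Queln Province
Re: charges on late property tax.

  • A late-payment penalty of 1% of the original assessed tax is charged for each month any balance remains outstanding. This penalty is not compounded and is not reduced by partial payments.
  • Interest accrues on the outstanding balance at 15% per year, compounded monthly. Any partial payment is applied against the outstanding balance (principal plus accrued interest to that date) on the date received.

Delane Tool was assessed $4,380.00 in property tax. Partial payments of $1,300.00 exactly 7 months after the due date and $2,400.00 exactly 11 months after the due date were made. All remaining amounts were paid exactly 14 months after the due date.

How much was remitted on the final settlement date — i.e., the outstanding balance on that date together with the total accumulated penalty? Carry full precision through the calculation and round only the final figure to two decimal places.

$1,915.97

Monthly rate = 15% ÷ 12 = 1.25%
Balance at month 7: $4,380.0000 × (1 + 0.0125)^7 = $4,777.9251…
After $1,300.00 payment: $4,777.9251… − $1,300.00 = $3,477.9251…
Balance at month 11: $3,477.9251… × (1 + 0.0125)^4 = $3,655.1091…
After $2,400.00 payment: $3,655.1091… − $2,400.00 = $1,255.1091…
Balance at month 14: $1,255.1091… × (1 + 0.0125)^3 = $1,302.7665…
Penalty: 14 × 1% × $4,380.00 = $613.20
Final settlement = outstanding balance + penalty = $1,302.7665… + $613.20 = $1,915.97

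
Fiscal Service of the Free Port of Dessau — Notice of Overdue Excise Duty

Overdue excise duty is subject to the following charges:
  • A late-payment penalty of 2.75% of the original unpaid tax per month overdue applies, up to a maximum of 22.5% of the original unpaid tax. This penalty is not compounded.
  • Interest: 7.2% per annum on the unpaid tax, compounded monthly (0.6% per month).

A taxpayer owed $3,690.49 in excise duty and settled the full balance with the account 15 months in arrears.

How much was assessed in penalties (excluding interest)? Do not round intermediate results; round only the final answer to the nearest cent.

Penalty (uncapped): 15 × 2.75% × $3,690.49 = $1,522.33…; cap = 22.5% × $3,690.49 = $830.36… → penalty = $830.36…

$830.36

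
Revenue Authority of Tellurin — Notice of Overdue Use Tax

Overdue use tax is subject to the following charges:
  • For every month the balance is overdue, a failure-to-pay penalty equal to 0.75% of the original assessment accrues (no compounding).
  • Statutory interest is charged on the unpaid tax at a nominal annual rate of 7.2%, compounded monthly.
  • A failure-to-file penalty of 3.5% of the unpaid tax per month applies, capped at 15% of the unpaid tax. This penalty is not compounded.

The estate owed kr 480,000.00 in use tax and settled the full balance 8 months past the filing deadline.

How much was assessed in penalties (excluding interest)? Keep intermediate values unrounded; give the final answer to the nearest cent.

kr 100,800.00

Failure-to-file: 8 × 3.5% × kr 480,000.00 = kr 134,400.00, capped at 15% × kr 480,000.00 = kr 72,000.00
Failure-to-pay penalty: 8 × 0.75% × kr 480,000.00 = kr 28,800.00
Total penalty = kr 72,000.00 + kr 28,800.00 = kr 100,800.00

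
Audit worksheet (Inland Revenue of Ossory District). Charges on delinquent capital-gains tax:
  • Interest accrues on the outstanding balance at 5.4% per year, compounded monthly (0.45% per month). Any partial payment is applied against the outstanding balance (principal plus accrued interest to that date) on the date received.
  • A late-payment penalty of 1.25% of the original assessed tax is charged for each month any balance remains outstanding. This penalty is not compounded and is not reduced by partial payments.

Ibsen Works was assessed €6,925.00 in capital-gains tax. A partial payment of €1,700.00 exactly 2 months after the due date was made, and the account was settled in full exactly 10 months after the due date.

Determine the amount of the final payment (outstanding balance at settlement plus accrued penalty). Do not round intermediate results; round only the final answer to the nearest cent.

Balance at month 2: €6,925.0000 × (1 + 0.0045)^2 = €6,987.4652…
After €1,700.00 payment: €6,987.4652… − €1,700.00 = €5,287.4652…
Balance at month 10: €5,287.4652… × (1 + 0.0045)^8 = €5,480.8391…
Penalty: 10 × 1.25% × €6,925.00 = €865.63…
Final settlement = outstanding balance + penalty = €5,480.8391… + €865.63… = €6,346.46

€6,346.46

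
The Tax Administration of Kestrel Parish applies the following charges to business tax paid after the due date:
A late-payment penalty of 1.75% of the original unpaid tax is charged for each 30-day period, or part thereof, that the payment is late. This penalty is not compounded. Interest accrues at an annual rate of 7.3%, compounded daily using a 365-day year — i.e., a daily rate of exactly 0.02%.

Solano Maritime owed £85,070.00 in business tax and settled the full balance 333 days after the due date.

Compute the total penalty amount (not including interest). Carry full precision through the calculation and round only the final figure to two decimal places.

Penalty periods: ⌈333/30⌉ = 12; penalty = 12 × 1.75% × £85,070.00 = £17,864.70

£17,864.70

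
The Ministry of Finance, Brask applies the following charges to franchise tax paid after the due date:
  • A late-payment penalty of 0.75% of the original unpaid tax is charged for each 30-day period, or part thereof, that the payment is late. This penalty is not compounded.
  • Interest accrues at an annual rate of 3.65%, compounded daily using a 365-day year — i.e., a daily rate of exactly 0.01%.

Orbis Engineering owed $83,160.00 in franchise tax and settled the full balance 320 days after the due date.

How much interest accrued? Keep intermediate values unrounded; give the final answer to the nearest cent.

Interest: $83,160.00 × ((1 + 0.0001)^320 − 1) = $83,160.00 × 0.03251585… = $2,704.0184…

$2,704.02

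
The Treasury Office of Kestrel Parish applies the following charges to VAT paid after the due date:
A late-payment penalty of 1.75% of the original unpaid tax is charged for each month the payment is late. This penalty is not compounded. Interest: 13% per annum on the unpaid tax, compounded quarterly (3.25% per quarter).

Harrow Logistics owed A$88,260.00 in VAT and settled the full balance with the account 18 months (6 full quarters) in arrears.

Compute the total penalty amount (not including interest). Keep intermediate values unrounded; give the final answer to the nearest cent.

Late-payment penalty: 18 × 1.75% × A$88,260.00 = A$27,801.90

A$27,801.90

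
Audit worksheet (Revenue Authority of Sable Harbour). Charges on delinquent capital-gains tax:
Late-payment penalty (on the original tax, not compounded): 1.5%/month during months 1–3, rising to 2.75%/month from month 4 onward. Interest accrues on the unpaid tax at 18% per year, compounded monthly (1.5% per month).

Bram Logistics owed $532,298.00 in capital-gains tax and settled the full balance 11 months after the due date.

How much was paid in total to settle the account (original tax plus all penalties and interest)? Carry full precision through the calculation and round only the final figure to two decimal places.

$768,078.83

Penalty, months 1–3: 3 × 1.5% × $532,298.00 = $23,953.41
Penalty, months 4–11: 8 × 2.75% × $532,298.00 = $117,105.56
Interest: $532,298.00 × ((1 + 0.015)^11 − 1) = $532,298.00 × 0.1779489… = $94,721.8635…
Total = $532,298.00 + $141,058.9700 + $94,721.8635… = $768,078.83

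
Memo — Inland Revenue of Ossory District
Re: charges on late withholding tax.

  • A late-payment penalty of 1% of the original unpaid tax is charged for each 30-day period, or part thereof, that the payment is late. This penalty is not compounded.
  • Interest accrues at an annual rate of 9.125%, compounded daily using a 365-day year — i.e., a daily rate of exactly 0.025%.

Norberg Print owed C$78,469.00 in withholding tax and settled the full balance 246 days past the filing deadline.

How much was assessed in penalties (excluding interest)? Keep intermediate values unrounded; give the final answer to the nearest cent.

Penalty periods: ⌈246/30⌉ = 9; penalty = 9 × 1% × C$78,469.00 = C$7,062.21

C$7,062.21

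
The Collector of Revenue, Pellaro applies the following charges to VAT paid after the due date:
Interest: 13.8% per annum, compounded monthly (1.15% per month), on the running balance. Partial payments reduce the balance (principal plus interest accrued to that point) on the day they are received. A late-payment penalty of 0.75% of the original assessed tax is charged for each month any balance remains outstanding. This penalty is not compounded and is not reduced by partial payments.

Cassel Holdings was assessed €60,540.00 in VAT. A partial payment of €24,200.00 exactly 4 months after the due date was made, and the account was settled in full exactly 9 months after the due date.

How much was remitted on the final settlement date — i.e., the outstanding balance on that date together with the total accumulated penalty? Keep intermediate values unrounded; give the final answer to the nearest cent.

Balance at month 4: €60,540.0000 × (1 + 0.0115)^4 = €63,373.2478…
After €24,200.00 payment: €63,373.2478… − €24,200.00 = €39,173.2478…
Balance at month 9: €39,173.2478… × (1 + 0.0115)^5 = €41,478.1154…
Penalty: 9 × 0.75% × €60,540.00 = €4,086.45
Final settlement = outstanding balance + penalty = €41,478.1154… + €4,086.45 = €45,564.57

€45,564.57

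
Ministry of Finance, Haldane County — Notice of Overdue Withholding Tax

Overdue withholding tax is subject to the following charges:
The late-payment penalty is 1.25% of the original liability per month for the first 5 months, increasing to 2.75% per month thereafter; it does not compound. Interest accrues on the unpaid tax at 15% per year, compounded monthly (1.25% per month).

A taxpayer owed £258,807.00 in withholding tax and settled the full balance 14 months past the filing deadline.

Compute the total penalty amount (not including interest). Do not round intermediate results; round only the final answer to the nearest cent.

£80,230.17

Penalty, months 1–5: 5 × 1.25% × £258,807.00 = £16,175.44…
Penalty, months 6–14: 9 × 2.75% × £258,807.00 = £64,054.73…
Total penalty = £16,175.44… + £64,054.73… = £80,230.17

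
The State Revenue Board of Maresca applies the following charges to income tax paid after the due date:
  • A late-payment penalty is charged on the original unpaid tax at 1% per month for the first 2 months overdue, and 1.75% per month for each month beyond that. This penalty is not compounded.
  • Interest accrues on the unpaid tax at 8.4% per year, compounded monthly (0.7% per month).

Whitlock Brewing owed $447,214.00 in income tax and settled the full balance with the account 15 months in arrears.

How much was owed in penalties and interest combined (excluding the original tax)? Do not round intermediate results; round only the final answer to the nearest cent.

Penalty, months 1–2: 2 × 1% × $447,214.00 = $8,944.28
Penalty, months 3–15: 13 × 1.75% × $447,214.00 = $101,741.19…
Interest: $447,214.00 × ((1 + 0.007)^15 − 1) = $447,214.00 × 0.1103044… = $49,329.6690…
Penalties + interest = $110,685.4650 + $49,329.6690… = $160,015.13

$160,015.13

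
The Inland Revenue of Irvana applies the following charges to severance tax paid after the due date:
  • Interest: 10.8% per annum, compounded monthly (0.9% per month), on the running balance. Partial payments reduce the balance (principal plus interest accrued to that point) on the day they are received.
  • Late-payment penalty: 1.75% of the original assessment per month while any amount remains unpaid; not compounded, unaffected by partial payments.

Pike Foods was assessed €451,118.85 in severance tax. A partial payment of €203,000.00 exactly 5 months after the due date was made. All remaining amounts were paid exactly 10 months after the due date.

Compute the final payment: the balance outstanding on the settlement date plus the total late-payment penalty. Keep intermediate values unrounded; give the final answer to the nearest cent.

€360,048.85

Balance at month 5: €451,118.8500 × (1 + 0.009)^5 = €471,787.9080…
After €203,000.00 payment: €471,787.9080… − €203,000.00 = €268,787.9080…
Balance at month 10: €268,787.9080… × (1 + 0.009)^5 = €281,103.0504…
Penalty: 10 × 1.75% × €451,118.85 = €78,945.80…
Final settlement = outstanding balance + penalty = €281,103.0504… + €78,945.80… = €360,048.85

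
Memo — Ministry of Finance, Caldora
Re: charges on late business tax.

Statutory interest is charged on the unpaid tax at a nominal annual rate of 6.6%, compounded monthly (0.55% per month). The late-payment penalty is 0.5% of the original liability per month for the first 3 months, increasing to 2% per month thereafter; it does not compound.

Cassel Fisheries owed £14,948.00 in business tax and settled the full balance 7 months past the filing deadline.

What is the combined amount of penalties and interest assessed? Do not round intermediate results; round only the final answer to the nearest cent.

Penalty, months 1–3: 3 × 0.5% × £14,948.00 = £224.22
Penalty, months 4–7: 4 × 2% × £14,948.00 = £1,195.84
Interest: £14,948.00 × ((1 + 0.0055)^7 − 1) = £14,948.00 × 0.0391411… = £585.0812…
Penalties + interest = £1,420.0600 + £585.0812… = £2,005.14

£2,005.14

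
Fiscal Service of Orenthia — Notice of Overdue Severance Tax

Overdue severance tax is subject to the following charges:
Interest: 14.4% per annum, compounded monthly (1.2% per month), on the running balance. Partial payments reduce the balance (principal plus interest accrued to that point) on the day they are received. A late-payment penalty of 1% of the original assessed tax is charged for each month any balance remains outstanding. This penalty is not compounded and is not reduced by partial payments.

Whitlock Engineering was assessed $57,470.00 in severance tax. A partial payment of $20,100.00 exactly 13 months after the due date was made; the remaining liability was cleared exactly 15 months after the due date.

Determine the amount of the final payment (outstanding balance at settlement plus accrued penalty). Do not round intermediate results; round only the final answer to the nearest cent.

$56,765.61

Balance at month 13: $57,470.0000 × (1 + 0.012)^13 = $67,110.0959…
After $20,100.00 payment: $67,110.0959… − $20,100.00 = $47,010.0959…
Balance at month 15: $47,010.0959… × (1 + 0.012)^2 = $48,145.1077…
Penalty: 15 × 1% × $57,470.00 = $8,620.50
Final settlement = outstanding balance + penalty = $48,145.1077… + $8,620.50 = $56,765.61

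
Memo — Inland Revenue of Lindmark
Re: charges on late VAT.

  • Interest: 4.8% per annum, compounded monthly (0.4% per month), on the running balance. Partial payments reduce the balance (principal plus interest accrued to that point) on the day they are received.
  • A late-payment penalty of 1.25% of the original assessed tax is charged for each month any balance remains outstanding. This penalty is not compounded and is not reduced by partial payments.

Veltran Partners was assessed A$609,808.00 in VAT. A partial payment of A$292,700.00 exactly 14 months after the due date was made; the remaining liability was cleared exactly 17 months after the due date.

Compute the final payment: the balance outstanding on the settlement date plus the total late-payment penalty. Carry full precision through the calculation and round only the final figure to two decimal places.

Balance at month 14: A$609,808.0000 × (1 + 0.004)^14 = A$644,859.4921…
After A$292,700.00 payment: A$644,859.4921… − A$292,700.00 = A$352,159.4921…
Balance at month 17: A$352,159.4921… × (1 + 0.004)^3 = A$356,402.3322…
Penalty: 17 × 1.25% × A$609,808.00 = A$129,584.20
Final settlement = outstanding balance + penalty = A$356,402.3322… + A$129,584.20 = A$485,986.53

A$485,986.53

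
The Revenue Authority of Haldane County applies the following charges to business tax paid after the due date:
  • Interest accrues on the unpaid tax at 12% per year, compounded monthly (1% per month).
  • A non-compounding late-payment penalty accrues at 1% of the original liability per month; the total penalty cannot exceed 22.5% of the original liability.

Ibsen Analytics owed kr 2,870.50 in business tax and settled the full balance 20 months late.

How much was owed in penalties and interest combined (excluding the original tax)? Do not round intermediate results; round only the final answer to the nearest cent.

kr 1,206.16

Penalty: 20 × 1% × kr 2,870.50 = kr 574.10 (below the 22.5% cap of kr 645.86…)
Interest: kr 2,870.50 × ((1 + 0.01)^20 − 1) = kr 2,870.50 × 0.2201900… = kr 632.0555…
Penalties + interest = kr 574.1000 + kr 632.0555… = kr 1,206.16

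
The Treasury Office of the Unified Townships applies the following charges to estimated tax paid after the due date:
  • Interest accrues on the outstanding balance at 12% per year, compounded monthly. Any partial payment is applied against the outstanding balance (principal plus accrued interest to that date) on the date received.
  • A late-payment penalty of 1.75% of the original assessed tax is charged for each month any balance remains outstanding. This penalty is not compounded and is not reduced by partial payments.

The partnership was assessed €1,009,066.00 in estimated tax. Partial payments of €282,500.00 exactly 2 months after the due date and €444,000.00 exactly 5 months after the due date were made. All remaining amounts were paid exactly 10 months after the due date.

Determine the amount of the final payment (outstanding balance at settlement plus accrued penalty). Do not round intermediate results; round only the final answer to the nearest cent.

Monthly rate = 12% ÷ 12 = 1%
Balance at month 2: €1,009,066.0000 × (1 + 0.01)^2 = €1,029,348.2266
After €282,500.00 payment: €1,029,348.2266 − €282,500.00 = €746,848.2266
Balance at month 5: €746,848.2266 × (1 + 0.01)^3 = €769,478.4747…
After €444,000.00 payment: €769,478.4747… − €444,000.00 = €325,478.4747…
Balance at month 10: €325,478.4747… × (1 + 0.01)^5 = €342,081.1480…
Penalty: 10 × 1.75% × €1,009,066.00 = €176,586.55
Final settlement = outstanding balance + penalty = €342,081.1480… + €176,586.55 = €518,667.70

€518,667.70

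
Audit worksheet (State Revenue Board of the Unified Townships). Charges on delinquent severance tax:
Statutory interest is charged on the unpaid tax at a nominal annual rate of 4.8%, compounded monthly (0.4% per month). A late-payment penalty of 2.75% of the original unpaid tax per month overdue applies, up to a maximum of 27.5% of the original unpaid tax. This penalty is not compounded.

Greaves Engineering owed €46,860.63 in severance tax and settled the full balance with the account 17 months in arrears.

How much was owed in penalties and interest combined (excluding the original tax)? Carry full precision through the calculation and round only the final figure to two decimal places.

Penalty (uncapped): 17 × 2.75% × €46,860.63 = €21,907.34…; cap = 27.5% × €46,860.63 = €12,886.67… → penalty = €12,886.67…
Interest: €46,860.63 × ((1 + 0.004)^17 − 1) = €46,860.63 × 0.0702201… = €3,290.5598…
Penalties + interest = €12,886.6733… + €3,290.5598… = €16,177.23

€16,177.23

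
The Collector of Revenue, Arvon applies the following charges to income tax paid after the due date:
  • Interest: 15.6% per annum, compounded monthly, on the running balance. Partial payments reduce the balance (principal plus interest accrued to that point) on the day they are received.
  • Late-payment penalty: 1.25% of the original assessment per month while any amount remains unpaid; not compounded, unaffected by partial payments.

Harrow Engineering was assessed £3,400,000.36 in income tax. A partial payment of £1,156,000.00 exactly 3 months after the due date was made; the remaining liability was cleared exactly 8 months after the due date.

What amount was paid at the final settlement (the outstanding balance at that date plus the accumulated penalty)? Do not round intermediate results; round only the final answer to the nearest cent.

£2,876,995.21

Monthly rate = 15.6% ÷ 12 = 1.3%
Balance at month 3: £3,400,000.3600 × (1 + 0.013)^3 = £3,534,331.6440…
After £1,156,000.00 payment: £3,534,331.6440… − £1,156,000.00 = £2,378,331.6440…
Balance at month 8: £2,378,331.6440… × (1 + 0.013)^5 = £2,536,995.1738…
Penalty: 8 × 1.25% × £3,400,000.36 = £340,000.04…
Final settlement = outstanding balance + penalty = £2,536,995.1738… + £340,000.04… = £2,876,995.21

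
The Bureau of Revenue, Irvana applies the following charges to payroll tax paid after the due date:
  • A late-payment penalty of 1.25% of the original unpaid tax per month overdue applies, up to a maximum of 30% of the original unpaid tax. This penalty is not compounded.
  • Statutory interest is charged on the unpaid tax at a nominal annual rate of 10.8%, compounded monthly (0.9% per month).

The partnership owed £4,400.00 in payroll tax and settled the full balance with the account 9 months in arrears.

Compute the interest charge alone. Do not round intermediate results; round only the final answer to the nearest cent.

Interest: £4,400.00 × ((1 + 0.009)^9 − 1) = £4,400.00 × 0.0839781… = £369.5035…

£369.50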